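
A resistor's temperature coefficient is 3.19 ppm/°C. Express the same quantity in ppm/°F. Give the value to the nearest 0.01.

Since only a temperature interval is involved, the additive offset between the scales drops out.
A change of 1°F is a change of 5/9°C, so per °F the value is 3.19 × 5/9 = 1.77.

1.77 ppm/°F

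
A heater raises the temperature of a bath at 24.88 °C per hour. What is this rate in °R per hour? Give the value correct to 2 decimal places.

44.78 °R/hour

Since only a temperature interval is involved, the additive offset between the scales drops out.
A change of 1°C is a change of 1.8°R, so 24.88 × 1.8 = 44.78.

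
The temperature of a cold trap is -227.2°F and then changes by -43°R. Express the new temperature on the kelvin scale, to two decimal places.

105.26 K

Initial temperature in Celsius: (-227.2 - 32) × 5/9 = -144.0000°C.
The 43°R change is an interval, so only the factor 5/9 applies: -43 × 5/9 = -23.8889°C.
Final Celsius temperature: -144.0000 - 23.8889 = -167.8889°C.
In kelvin: -167.8889 + 273.15 = 105.26 K.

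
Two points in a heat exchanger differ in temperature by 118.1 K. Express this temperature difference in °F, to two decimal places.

212.58°F

An interval of 1 K corresponds to 1.8°F.
118.1 × 1.8 = 212.58.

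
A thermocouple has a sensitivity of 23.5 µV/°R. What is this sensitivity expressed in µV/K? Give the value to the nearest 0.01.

Since only a temperature interval is involved, the additive offset between the scales drops out.
A change of 1 K is a change of 1.8°R, so per K the value is 23.5 × 1.8 = 42.30.

42.30 µV/K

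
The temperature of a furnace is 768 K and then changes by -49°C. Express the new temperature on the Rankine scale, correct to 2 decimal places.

Initial temperature in Celsius: 768 - 273.15 = 494.8500°C.
Final Celsius temperature: 494.8500 - 49.0000 = 445.8500°C.
In Rankine: 445.8500 × 1.8 + 491.67 = 1294.20°R.

1294.20°R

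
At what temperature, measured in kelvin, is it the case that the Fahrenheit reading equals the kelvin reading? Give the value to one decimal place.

574.6 K

Let K be the kelvin reading. The Fahrenheit reading is F = 1.8·K - 459.67.
Set F = K: 1.8·K - 459.67 = K.
(0.8)·K = 459.67  ⇒  K = 574.6.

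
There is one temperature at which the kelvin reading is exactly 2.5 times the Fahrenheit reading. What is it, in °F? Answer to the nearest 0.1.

131.3°F

Let F be the Fahrenheit reading. The kelvin reading is K = 5/9·F + 255.372.
Require K = 2.5·F: 5/9·F + 255.372 = 2.5·F.
(-35/18)·F = -255.372  ⇒  F = 131.3.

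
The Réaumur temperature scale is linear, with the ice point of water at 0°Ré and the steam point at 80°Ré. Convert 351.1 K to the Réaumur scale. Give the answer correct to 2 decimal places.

62.36°Ré

First in Celsius: 351.1 - 273.15 = 77.9500°C.
Linearly onto the Réaumur scale: 0 + (77.9500 / 100) × (80 - 0) = 62.36°Ré.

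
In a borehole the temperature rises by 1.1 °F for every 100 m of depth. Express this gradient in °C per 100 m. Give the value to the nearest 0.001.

0.611 °C/100 m

Since only a temperature interval is involved, the additive offset between the scales drops out.
A change of 1°F is a change of 5/9°C, so 1.1 × 5/9 = 0.611.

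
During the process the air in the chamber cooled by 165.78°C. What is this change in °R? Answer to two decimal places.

298.40°R

Only the scale ratio 1.8 matters for a change in temperature.
165.78 × 1.8 = 298.40.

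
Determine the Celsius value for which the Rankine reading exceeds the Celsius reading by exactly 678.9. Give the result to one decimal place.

234.0°C

Let C be the Celsius reading. The Rankine reading is R = 1.8·C + 491.67.
Require R - C = 678.9: (0.8)·C + 491.67 = 678.9.
C = (678.9 - 491.67) / (0.8) = 234.0.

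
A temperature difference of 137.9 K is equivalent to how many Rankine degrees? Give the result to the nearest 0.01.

248.22°R

Only the scale ratio 1.8 matters for a change in temperature.
137.9 × 1.8 = 248.22.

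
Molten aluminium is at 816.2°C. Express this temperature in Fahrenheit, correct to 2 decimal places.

In Fahrenheit: 816.2000 × 1.8 + 32 = 1501.16°F.

1501.16°F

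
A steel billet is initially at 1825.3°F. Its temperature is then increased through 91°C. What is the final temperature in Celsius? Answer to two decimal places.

Initial temperature in Celsius: (1825.3 - 32) × 5/9 = 996.2778°C.
Final Celsius temperature: 996.2778 + 91.0000 = 1087.2778°C.

1087.28°C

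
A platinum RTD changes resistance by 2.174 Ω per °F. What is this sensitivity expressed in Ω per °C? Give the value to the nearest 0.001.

3.913 Ω per °C

Since only a temperature interval is involved, the additive offset between the scales drops out.
A change of 1°C is a change of 1.8°F, so per °C the value is 2.174 × 1.8 = 3.913.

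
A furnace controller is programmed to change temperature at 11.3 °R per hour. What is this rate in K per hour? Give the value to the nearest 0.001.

The quantity depends on a temperature interval, so only the ratio of degree sizes applies; the offset between the scales is irrelevant.
A change of 1°R is a change of 5/9 K, so 11.3 × 5/9 = 6.278.

6.278 K/hour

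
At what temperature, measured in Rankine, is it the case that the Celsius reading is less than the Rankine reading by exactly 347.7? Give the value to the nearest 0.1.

167.7°R

Let R be the Rankine reading. The Celsius reading is C = 5/9·R - 273.15.
Require C - R = -347.7: (-4/9)·R - 273.15 = -347.7.
R = (-347.7 + 273.15) / (-4/9) = 167.7.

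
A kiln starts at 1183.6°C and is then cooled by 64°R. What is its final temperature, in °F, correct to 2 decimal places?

The 64°R change is an interval, so only the factor 5/9 applies: -64 × 5/9 = -35.5556°C.
Final Celsius temperature: 1183.6000 - 35.5556 = 1148.0444°C.
In Fahrenheit: 1148.0444 × 1.8 + 32 = 2098.48°F.

2098.48°F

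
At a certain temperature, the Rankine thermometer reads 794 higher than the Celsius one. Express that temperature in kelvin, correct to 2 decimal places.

651.06 K

Let x be the Celsius reading; then the Rankine reading is 1.8·x + 491.67.
(1.8·x + 491.67) - x = 794  ⇒  (0.8)·x = 302.33  ⇒  x = 377.9125°C.
In kelvin: 377.9125 + 273.15 = 651.06 K.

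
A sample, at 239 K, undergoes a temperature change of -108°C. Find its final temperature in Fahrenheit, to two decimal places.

-223.87°F

Initial temperature in Celsius: 239 - 273.15 = -34.1500°C.
Final Celsius temperature: -34.1500 - 108.0000 = -142.1500°C.
In Fahrenheit: -142.1500 × 1.8 + 32 = -223.87°F.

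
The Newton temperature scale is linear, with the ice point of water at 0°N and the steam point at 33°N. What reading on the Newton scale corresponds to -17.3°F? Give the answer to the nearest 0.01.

-9.04°N

First in Celsius: (-17.3 - 32) × 5/9 = -27.3889°C.
Linearly onto the Newton scale: 0 + (-27.3889 / 100) × (33 - 0) = -9.04°N.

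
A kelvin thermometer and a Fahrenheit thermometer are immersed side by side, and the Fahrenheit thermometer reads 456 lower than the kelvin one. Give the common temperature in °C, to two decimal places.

-268.56°C

Let x be the kelvin reading; then the Fahrenheit reading is 1.8·x - 459.67.
(1.8·x - 459.67) - x = -456  ⇒  (0.8)·x = 3.67  ⇒  x = 4.5875 K.
In Celsius: 4.5875 - 273.15 = -268.56°C.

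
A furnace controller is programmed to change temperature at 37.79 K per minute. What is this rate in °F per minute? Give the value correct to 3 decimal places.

68.022 °F/minute

The quantity depends on a temperature interval, so only the ratio of degree sizes applies; the offset between the scales is irrelevant.
A change of 1 K is a change of 1.8°F, so 37.79 × 1.8 = 68.022.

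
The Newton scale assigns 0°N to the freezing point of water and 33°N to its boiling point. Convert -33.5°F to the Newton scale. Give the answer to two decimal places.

-12.01°N

First in Celsius: (-33.5 - 32) × 5/9 = -36.3889°C.
Linearly onto the Newton scale: 0 + (-36.3889 / 100) × (33 - 0) = -12.01°N.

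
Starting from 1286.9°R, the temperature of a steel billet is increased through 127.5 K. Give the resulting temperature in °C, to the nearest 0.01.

Initial temperature in Celsius: (1286.9 - 491.67) × 5/9 = 441.7944°C.
The 127.5 K change is an interval; Kelvin and Celsius degrees are the same size, so ΔC = +127.5°C.
Final Celsius temperature: 441.7944 + 127.5000 = 569.2944°C.

569.29°C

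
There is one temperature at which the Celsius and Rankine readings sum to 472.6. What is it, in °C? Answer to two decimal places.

-6.81°C

Let C be the Celsius reading. The Rankine reading is R = 1.8·C + 491.67.
Require C + R = 472.6: (2.8)·C + 491.67 = 472.6.
C = (472.6 - 491.67) / (2.8) = -6.81.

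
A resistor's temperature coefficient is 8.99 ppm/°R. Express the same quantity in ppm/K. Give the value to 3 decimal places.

16.182 ppm/K

The quantity depends on a temperature interval, so only the ratio of degree sizes applies; the offset between the scales is irrelevant.
A change of 1 K is a change of 1.8°R, so per K the value is 8.99 × 1.8 = 16.182.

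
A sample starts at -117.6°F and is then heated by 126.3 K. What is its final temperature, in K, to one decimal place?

316.3 K

Initial temperature in Celsius: (-117.6 - 32) × 5/9 = -83.1111°C.
The 126.3 K change is an interval; Kelvin and Celsius degrees are the same size, so ΔC = +126.3°C.
Final Celsius temperature: -83.1111 + 126.3000 = 43.1889°C.
In kelvin: 43.1889 + 273.15 = 316.3 K.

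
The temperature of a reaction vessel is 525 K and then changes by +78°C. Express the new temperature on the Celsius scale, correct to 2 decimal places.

Initial temperature in Celsius: 525 - 273.15 = 251.8500°C.
Final Celsius temperature: 251.8500 + 78.0000 = 329.8500°C.

329.85°C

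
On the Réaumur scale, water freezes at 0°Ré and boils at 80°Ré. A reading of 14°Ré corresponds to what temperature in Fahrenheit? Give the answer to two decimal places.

Linear interpolation between the fixed points: C = (14 - 0) × 100 / (80 - 0) = 17.5000°C.
Then 17.5000 × 1.8 + 32 = 63.50°F.

63.50°F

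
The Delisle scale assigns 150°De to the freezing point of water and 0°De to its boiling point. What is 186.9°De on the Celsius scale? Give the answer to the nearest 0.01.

Linear interpolation between the fixed points: C = (186.9 - 150) × 100 / (0 - 150) = -24.6000°C.

-24.60°C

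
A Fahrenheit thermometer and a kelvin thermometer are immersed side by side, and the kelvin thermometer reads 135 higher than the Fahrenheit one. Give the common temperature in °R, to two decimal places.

Let x be the Fahrenheit reading; then the kelvin reading is 5/9·x + 255.372.
(5/9·x + 255.372) - x = 135  ⇒  (-4/9)·x = -120.372  ⇒  x = 270.8375°F.
In Celsius: (270.8375 - 32) × 5/9 = 132.6875°C.
In Rankine: 132.6875 × 1.8 + 491.67 = 730.51°R.

730.51°R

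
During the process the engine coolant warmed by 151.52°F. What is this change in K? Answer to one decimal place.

An interval of 1°F corresponds to 5/9 K.
151.52 × 5/9 = 84.2.

84.2 K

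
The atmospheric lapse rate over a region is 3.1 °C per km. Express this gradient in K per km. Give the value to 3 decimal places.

3.100 K/km

The quantity depends on a temperature interval, so only the ratio of degree sizes applies; the offset between the scales is irrelevant.
A change of 1°C is a change of 1 K, so 3.1 × 1 = 3.100.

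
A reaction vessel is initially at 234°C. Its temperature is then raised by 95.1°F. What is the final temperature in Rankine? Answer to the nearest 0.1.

The 95.1°F change is an interval, so only the factor 5/9 applies: +95.1 × 5/9 = +52.8333°C.
Final Celsius temperature: 234.0000 + 52.8333 = 286.8333°C.
In Rankine: 286.8333 × 1.8 + 491.67 = 1008.0°R.

1008.0°R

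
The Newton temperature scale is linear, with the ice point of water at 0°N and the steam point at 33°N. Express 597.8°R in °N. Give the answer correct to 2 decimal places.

First in Celsius: (597.8 - 491.67) × 5/9 = 58.9611°C.
Linearly onto the Newton scale: 0 + (58.9611 / 100) × (33 - 0) = 19.46°N.

19.46°N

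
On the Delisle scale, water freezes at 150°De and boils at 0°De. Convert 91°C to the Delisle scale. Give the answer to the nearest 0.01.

13.50°De

Linearly onto the Delisle scale: 150 + (91.0000 / 100) × (0 - 150) = 13.50°De.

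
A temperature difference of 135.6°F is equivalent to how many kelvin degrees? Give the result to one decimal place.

Only the scale ratio 5/9 matters for a change in temperature.
135.6 × 5/9 = 75.3.

75.3 K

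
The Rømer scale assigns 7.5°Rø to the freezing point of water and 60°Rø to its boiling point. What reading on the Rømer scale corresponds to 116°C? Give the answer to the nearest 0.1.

68.4°Rø

Linearly onto the Rømer scale: 7.5 + (116.0000 / 100) × (60 - 7.5) = 68.4°Rø.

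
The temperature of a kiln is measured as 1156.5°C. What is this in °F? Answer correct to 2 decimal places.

2113.70°F

In Fahrenheit: 1156.5000 × 1.8 + 32 = 2113.70°F.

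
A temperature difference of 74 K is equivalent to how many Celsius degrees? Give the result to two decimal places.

Kelvin and Celsius degrees are the same size, so the interval is unchanged: 74.00.

74.00°C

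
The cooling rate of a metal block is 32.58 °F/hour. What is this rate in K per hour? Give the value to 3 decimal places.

18.100 K/hour

The quantity depends on a temperature interval, so only the ratio of degree sizes applies; the offset between the scales is irrelevant.
A change of 1°F is a change of 5/9 K, so 32.58 × 5/9 = 18.100.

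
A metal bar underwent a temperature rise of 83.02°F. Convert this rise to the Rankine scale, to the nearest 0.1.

83.0°R

Fahrenheit and Rankine degrees are the same size, so the interval is unchanged: 83.0.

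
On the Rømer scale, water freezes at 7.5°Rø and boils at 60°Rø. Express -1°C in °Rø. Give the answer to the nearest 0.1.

Linearly onto the Rømer scale: 7.5 + (-1.0000 / 100) × (60 - 7.5) = 7.0°Rø.

7.0°Rø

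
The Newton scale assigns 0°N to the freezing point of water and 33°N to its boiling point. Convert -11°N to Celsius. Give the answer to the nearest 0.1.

Linear interpolation between the fixed points: C = (-11 - 0) × 100 / (33 - 0) = -33.3333°C.

-33.3°C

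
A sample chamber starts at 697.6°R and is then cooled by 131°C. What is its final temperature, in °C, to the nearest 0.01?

Initial temperature in Celsius: (697.6 - 491.67) × 5/9 = 114.4056°C.
Final Celsius temperature: 114.4056 - 131.0000 = -16.5944°C.

-16.59°C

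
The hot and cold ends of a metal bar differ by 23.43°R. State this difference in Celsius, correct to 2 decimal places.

For a temperature interval the offset drops out; only the factor 5/9 applies.
23.43 × 5/9 = 13.02.

13.02°C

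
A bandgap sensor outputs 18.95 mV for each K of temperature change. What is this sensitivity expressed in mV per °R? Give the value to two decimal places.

The quantity depends on a temperature interval, so only the ratio of degree sizes applies; the offset between the scales is irrelevant.
A change of 1°R is a change of 5/9 K, so per °R the value is 18.95 × 5/9 = 10.53.

10.53 mV per °R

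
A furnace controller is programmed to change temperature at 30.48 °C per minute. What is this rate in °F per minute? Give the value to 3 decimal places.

Since only a temperature interval is involved, the additive offset between the scales drops out.
A change of 1°C is a change of 1.8°F, so 30.48 × 1.8 = 54.864.

54.864 °F/minute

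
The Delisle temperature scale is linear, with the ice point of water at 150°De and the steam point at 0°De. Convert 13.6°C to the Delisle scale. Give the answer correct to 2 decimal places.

129.60°De

Linearly onto the Delisle scale: 150 + (13.6000 / 100) × (0 - 150) = 129.60°De.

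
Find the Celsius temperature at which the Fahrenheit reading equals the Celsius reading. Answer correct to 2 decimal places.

Let C be the Celsius reading. The Fahrenheit reading is F = 1.8·C + 32.
Set F = C: 1.8·C + 32 = C.
(0.8)·C = -32  ⇒  C = -40.00.

-40.00°C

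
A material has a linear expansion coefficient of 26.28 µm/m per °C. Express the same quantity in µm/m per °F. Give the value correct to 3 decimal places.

Since only a temperature interval is involved, the additive offset between the scales drops out.
A change of 1°F is a change of 5/9°C, so per °F the value is 26.28 × 5/9 = 14.600.

14.600 µm/m per °F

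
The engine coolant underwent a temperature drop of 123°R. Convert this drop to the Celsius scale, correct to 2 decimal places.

68.33°C

For a temperature interval the offset drops out; only the factor 5/9 applies.
123 × 5/9 = 68.33.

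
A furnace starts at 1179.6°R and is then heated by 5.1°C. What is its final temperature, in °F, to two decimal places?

729.11°F

Initial temperature in Celsius: (1179.6 - 491.67) × 5/9 = 382.1833°C.
Final Celsius temperature: 382.1833 + 5.1000 = 387.2833°C.
In Fahrenheit: 387.2833 × 1.8 + 32 = 729.11°F.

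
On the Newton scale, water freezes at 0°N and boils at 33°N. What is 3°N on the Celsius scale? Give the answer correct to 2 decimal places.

9.09°C

Linear interpolation between the fixed points: C = (3 - 0) × 100 / (33 - 0) = 9.0909°C.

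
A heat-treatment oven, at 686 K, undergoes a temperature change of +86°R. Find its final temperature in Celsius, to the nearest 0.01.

460.63°C

Initial temperature in Celsius: 686 - 273.15 = 412.8500°C.
The 86°R change is an interval, so only the factor 5/9 applies: +86 × 5/9 = +47.7778°C.
Final Celsius temperature: 412.8500 + 47.7778 = 460.6278°C.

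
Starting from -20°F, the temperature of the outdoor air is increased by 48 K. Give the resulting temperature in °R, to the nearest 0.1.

526.1°R

Initial temperature in Celsius: (-20 - 32) × 5/9 = -28.8889°C.
The 48 K change is an interval; Kelvin and Celsius degrees are the same size, so ΔC = +48°C.
Final Celsius temperature: -28.8889 + 48.0000 = 19.1111°C.
In Rankine: 19.1111 × 1.8 + 491.67 = 526.1°R.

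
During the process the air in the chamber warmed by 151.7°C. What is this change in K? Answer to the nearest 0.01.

Celsius and kelvin degrees are the same size, so the interval is unchanged: 151.70.

151.70 K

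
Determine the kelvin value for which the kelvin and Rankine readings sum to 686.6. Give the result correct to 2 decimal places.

245.21 K

Let K be the kelvin reading. The Rankine reading is R = 1.8·K.
Require K + R = 686.6: (2.8)·K = 686.6.
K = (686.6) / (2.8) = 245.21.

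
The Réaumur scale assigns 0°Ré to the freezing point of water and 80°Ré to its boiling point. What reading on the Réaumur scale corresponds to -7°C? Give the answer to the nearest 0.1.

-5.6°Ré

Linearly onto the Réaumur scale: 0 + (-7.0000 / 100) × (80 - 0) = -5.6°Ré.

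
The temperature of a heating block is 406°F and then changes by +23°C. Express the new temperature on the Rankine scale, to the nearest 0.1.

907.1°R

Initial temperature in Celsius: (406 - 32) × 5/9 = 207.7778°C.
Final Celsius temperature: 207.7778 + 23.0000 = 230.7778°C.
In Rankine: 230.7778 × 1.8 + 491.67 = 907.1°R.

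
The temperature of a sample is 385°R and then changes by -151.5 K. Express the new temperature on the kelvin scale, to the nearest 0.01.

62.39 K

Initial temperature in Celsius: (385 - 491.67) × 5/9 = -59.2611°C.
The 151.5 K change is an interval; Kelvin and Celsius degrees are the same size, so ΔC = -151.5°C.
Final Celsius temperature: -59.2611 - 151.5000 = -210.7611°C.
In kelvin: -210.7611 + 273.15 = 62.39 K.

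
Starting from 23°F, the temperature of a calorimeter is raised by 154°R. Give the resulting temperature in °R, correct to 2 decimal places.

Initial temperature in Celsius: (23 - 32) × 5/9 = -5.0000°C.
The 154°R change is an interval, so only the factor 5/9 applies: +154 × 5/9 = +85.5556°C.
Final Celsius temperature: -5.0000 + 85.5556 = 80.5556°C.
In Rankine: 80.5556 × 1.8 + 491.67 = 636.67°R.

636.67°R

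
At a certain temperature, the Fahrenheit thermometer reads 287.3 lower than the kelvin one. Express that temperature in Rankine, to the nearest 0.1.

387.8°R

Let x be the kelvin reading; then the Fahrenheit reading is 1.8·x - 459.67.
(1.8·x - 459.67) - x = -287.3  ⇒  (0.8)·x = 172.37  ⇒  x = 215.4625 K.
In Celsius: 215.4625 - 273.15 = -57.6875°C.
In Rankine: -57.6875 × 1.8 + 491.67 = 387.8°R.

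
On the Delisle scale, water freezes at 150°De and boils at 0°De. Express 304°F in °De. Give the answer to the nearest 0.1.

-76.7°De

First in Celsius: (304 - 32) × 5/9 = 151.1111°C.
Linearly onto the Delisle scale: 150 + (151.1111 / 100) × (0 - 150) = -76.7°De.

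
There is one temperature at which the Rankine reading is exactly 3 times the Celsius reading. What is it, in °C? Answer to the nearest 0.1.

Let C be the Celsius reading. The Rankine reading is R = 1.8·C + 491.67.
Require R = 3·C: 1.8·C + 491.67 = 3·C.
(-1.2)·C = -491.67  ⇒  C = 409.7.

409.7°C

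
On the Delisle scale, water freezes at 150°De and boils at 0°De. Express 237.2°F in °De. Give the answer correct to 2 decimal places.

-21.00°De

First in Celsius: (237.2 - 32) × 5/9 = 114.0000°C.
Linearly onto the Delisle scale: 150 + (114.0000 / 100) × (0 - 150) = -21.00°De.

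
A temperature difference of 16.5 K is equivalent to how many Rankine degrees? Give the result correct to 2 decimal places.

An interval of 1 K corresponds to 1.8°R.
16.5 × 1.8 = 29.70.

29.70°R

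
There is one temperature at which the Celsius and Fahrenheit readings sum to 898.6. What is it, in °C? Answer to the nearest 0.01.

309.50°C

Let C be the Celsius reading. The Fahrenheit reading is F = 1.8·C + 32.
Require C + F = 898.6: (2.8)·C + 32 = 898.6.
C = (898.6 - 32) / (2.8) = 309.50.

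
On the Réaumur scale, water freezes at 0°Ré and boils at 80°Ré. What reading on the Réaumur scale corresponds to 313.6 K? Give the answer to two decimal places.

32.36°Ré

First in Celsius: 313.6 - 273.15 = 40.4500°C.
Linearly onto the Réaumur scale: 0 + (40.4500 / 100) × (80 - 0) = 32.36°Ré.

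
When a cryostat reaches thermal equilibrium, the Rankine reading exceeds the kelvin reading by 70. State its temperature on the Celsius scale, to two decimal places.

-185.65°C

Let x be the kelvin reading; then the Rankine reading is 1.8·x.
(1.8·x) - x = 70  ⇒  (0.8)·x = 70  ⇒  x = 87.5000 K.
In Celsius: 87.5 - 273.15 = -185.65°C.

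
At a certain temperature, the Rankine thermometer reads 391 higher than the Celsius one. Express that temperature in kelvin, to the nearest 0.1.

Let x be the Celsius reading; then the Rankine reading is 1.8·x + 491.67.
(1.8·x + 491.67) - x = 391  ⇒  (0.8)·x = -100.67  ⇒  x = -125.8375°C.
In kelvin: -125.8375 + 273.15 = 147.3 K.

147.3 K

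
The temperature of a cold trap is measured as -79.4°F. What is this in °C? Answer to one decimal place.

In Celsius: (-79.4 - 32) × 5/9 = -61.8889°C.

-61.9°C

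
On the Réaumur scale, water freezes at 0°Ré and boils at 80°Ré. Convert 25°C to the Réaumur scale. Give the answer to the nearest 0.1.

Linearly onto the Réaumur scale: 0 + (25.0000 / 100) × (80 - 0) = 20.0°Ré.

20.0°Ré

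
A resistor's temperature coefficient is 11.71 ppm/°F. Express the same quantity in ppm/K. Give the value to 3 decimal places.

21.078 ppm/K

The quantity depends on a temperature interval, so only the ratio of degree sizes applies; the offset between the scales is irrelevant.
A change of 1 K is a change of 1.8°F, so per K the value is 11.71 × 1.8 = 21.078.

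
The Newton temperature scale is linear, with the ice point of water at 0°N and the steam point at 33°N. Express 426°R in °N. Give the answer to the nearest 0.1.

First in Celsius: (426 - 491.67) × 5/9 = -36.4833°C.
Linearly onto the Newton scale: 0 + (-36.4833 / 100) × (33 - 0) = -12.0°N.

-12.0°N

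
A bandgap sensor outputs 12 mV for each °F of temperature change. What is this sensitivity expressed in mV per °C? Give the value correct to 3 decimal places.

The quantity depends on a temperature interval, so only the ratio of degree sizes applies; the offset between the scales is irrelevant.
A change of 1°C is a change of 1.8°F, so per °C the value is 12 × 1.8 = 21.600.

21.600 mV per °C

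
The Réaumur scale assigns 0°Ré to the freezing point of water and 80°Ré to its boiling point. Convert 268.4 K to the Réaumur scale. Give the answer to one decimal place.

-3.8°Ré

First in Celsius: 268.4 - 273.15 = -4.7500°C.
Linearly onto the Réaumur scale: 0 + (-4.7500 / 100) × (80 - 0) = -3.8°Ré.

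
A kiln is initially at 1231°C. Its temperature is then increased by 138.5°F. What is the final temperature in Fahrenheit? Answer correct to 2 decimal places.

The 138.5°F change is an interval, so only the factor 5/9 applies: +138.5 × 5/9 = +76.9444°C.
Final Celsius temperature: 1231.0000 + 76.9444 = 1307.9444°C.
In Fahrenheit: 1307.9444 × 1.8 + 32 = 2386.30°F.

2386.30°F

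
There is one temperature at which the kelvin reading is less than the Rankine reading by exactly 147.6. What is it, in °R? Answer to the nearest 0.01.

Let R be the Rankine reading. The kelvin reading is K = 5/9·R.
Require K - R = -147.6: (-4/9)·R = -147.6.
R = (-147.6) / (-4/9) = 332.10.

332.10°R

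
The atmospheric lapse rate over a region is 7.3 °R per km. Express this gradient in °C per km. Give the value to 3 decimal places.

4.056 °C/km

Since only a temperature interval is involved, the additive offset between the scales drops out.
A change of 1°R is a change of 5/9°C, so 7.3 × 5/9 = 4.056.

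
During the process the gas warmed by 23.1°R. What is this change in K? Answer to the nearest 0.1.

Only the scale ratio 5/9 matters for a change in temperature.
23.1 × 5/9 = 12.8.

12.8 K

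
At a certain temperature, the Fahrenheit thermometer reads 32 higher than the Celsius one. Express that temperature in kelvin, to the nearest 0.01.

Let x be the Celsius reading; then the Fahrenheit reading is 1.8·x + 32.
(1.8·x + 32) - x = 32  ⇒  (0.8)·x = 0  ⇒  x = 0.0000°C.
In kelvin: 0.0000 + 273.15 = 273.15 K.

273.15 K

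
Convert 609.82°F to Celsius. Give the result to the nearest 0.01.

321.01°C

In Celsius: (609.82 - 32) × 5/9 = 321.0111°C.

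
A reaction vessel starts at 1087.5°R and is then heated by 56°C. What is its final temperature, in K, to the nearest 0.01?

Initial temperature in Celsius: (1087.5 - 491.67) × 5/9 = 331.0167°C.
Final Celsius temperature: 331.0167 + 56.0000 = 387.0167°C.
In kelvin: 387.0167 + 273.15 = 660.17 K.

660.17 K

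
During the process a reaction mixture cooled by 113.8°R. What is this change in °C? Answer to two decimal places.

63.22°C

Only the scale ratio 5/9 matters for a change in temperature.
113.8 × 5/9 = 63.22.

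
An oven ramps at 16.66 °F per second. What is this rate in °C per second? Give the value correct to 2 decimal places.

9.26 °C/second

The quantity depends on a temperature interval, so only the ratio of degree sizes applies; the offset between the scales is irrelevant.
A change of 1°F is a change of 5/9°C, so 16.66 × 5/9 = 9.26.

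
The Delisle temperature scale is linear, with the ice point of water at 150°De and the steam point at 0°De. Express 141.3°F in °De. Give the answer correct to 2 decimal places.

58.92°De

First in Celsius: (141.3 - 32) × 5/9 = 60.7222°C.
Linearly onto the Delisle scale: 150 + (60.7222 / 100) × (0 - 150) = 58.92°De.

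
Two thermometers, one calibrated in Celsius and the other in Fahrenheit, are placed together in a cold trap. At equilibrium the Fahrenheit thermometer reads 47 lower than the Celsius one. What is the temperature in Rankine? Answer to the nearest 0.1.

Let x be the Celsius reading; then the Fahrenheit reading is 1.8·x + 32.
(1.8·x + 32) - x = -47  ⇒  (0.8)·x = -79  ⇒  x = -98.7500°C.
In Rankine: -98.7500 × 1.8 + 491.67 = 313.9°R.

313.9°R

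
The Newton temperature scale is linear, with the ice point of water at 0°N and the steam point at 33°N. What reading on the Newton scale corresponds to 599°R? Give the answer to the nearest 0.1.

First in Celsius: (599 - 491.67) × 5/9 = 59.6278°C.
Linearly onto the Newton scale: 0 + (59.6278 / 100) × (33 - 0) = 19.7°N.

19.7°N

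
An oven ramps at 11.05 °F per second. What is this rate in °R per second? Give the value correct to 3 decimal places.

11.050 °R/second

The quantity depends on a temperature interval, so only the ratio of degree sizes applies; the offset between the scales is irrelevant.
A change of 1°F is a change of 1°R, so 11.05 × 1 = 11.050.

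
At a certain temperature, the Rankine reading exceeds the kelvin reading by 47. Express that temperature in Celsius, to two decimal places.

Let x be the Rankine reading; then the kelvin reading is 5/9·x.
(5/9·x) - x = -47  ⇒  (-4/9)·x = -47  ⇒  x = 105.7500°R.
In Celsius: (105.75 - 491.67) × 5/9 = -214.40°C.

-214.40°C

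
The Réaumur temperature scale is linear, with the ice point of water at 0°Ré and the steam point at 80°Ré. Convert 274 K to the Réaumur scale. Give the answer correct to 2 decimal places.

0.68°Ré

First in Celsius: 274 - 273.15 = 0.8500°C.
Linearly onto the Réaumur scale: 0 + (0.8500 / 100) × (80 - 0) = 0.68°Ré.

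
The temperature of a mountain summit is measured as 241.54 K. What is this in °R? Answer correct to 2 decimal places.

In Celsius: 241.54 - 273.15 = -31.6100°C.
In Rankine: -31.6100 × 1.8 + 491.67 = 434.77°R.

434.77°R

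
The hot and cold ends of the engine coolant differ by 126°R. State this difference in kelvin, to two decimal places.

70.00 K

An interval of 1°R corresponds to 5/9 K.
126 × 5/9 = 70.00.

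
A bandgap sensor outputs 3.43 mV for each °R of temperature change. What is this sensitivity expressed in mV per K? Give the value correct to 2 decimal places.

The quantity depends on a temperature interval, so only the ratio of degree sizes applies; the offset between the scales is irrelevant.
A change of 1 K is a change of 1.8°R, so per K the value is 3.43 × 1.8 = 6.17.

6.17 mV per K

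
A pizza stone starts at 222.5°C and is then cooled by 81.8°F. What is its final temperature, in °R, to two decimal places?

The 81.8°F change is an interval, so only the factor 5/9 applies: -81.8 × 5/9 = -45.4444°C.
Final Celsius temperature: 222.5000 - 45.4444 = 177.0556°C.
In Rankine: 177.0556 × 1.8 + 491.67 = 810.37°R.

810.37°R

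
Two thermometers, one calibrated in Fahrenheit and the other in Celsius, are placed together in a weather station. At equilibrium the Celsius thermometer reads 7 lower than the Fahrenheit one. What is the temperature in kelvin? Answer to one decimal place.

241.9 K

Let x be the Fahrenheit reading; then the Celsius reading is 5/9·x - 17.7778.
(5/9·x - 17.7778) - x = -7  ⇒  (-4/9)·x = 97/9  ⇒  x = -24.2500°F.
In Celsius: (-24.25 - 32) × 5/9 = -31.2500°C.
In kelvin: -31.2500 + 273.15 = 241.9 K.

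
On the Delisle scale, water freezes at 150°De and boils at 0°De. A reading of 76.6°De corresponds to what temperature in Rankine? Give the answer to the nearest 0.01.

Linear interpolation between the fixed points: C = (76.6 - 150) × 100 / (0 - 150) = 48.9333°C.
Then 48.9333 × 1.8 + 491.67 = 579.75°R.

579.75°R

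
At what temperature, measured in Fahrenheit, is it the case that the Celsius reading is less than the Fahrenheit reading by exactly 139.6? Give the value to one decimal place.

274.1°F

Let F be the Fahrenheit reading. The Celsius reading is C = 5/9·F - 17.7778.
Require C - F = -139.6: (-4/9)·F - 17.7778 = -139.6.
F = (-139.6 + 17.7778) / (-4/9) = 274.1.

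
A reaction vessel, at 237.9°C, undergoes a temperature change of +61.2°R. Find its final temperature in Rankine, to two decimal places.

981.09°R

The 61.2°R change is an interval, so only the factor 5/9 applies: +61.2 × 5/9 = +34.0000°C.
Final Celsius temperature: 237.9000 + 34.0000 = 271.9000°C.
In Rankine: 271.9000 × 1.8 + 491.67 = 981.09°R.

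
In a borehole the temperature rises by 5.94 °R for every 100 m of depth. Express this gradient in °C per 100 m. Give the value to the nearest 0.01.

The quantity depends on a temperature interval, so only the ratio of degree sizes applies; the offset between the scales is irrelevant.
A change of 1°R is a change of 5/9°C, so 5.94 × 5/9 = 3.30.

3.30 °C/100 m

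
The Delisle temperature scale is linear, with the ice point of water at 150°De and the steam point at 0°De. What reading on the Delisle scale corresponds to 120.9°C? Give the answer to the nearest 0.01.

-31.35°De

Linearly onto the Delisle scale: 150 + (120.9000 / 100) × (0 - 150) = -31.35°De.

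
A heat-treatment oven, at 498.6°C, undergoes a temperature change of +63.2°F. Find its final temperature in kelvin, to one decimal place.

806.9 K

The 63.2°F change is an interval, so only the factor 5/9 applies: +63.2 × 5/9 = +35.1111°C.
Final Celsius temperature: 498.6000 + 35.1111 = 533.7111°C.
In kelvin: 533.7111 + 273.15 = 806.9 K.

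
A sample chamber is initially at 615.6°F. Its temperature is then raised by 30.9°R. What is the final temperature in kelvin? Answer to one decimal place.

Initial temperature in Celsius: (615.6 - 32) × 5/9 = 324.2222°C.
The 30.9°R change is an interval, so only the factor 5/9 applies: +30.9 × 5/9 = +17.1667°C.
Final Celsius temperature: 324.2222 + 17.1667 = 341.3889°C.
In kelvin: 341.3889 + 273.15 = 614.5 K.

614.5 K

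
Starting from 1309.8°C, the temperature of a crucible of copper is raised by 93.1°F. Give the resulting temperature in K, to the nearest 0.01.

The 93.1°F change is an interval, so only the factor 5/9 applies: +93.1 × 5/9 = +51.7222°C.
Final Celsius temperature: 1309.8000 + 51.7222 = 1361.5222°C.
In kelvin: 1361.5222 + 273.15 = 1634.67 K.

1634.67 K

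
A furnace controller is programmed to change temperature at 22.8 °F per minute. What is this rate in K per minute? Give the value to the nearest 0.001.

12.667 K/minute

The quantity depends on a temperature interval, so only the ratio of degree sizes applies; the offset between the scales is irrelevant.
A change of 1°F is a change of 5/9 K, so 22.8 × 5/9 = 12.667.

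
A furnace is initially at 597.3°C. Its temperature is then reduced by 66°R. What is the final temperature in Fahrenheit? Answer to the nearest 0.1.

1041.1°F

The 66°R change is an interval, so only the factor 5/9 applies: -66 × 5/9 = -36.6667°C.
Final Celsius temperature: 597.3000 - 36.6667 = 560.6333°C.
In Fahrenheit: 560.6333 × 1.8 + 32 = 1041.1°F.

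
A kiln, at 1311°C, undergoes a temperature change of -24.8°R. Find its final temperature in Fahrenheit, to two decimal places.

The 24.8°R change is an interval, so only the factor 5/9 applies: -24.8 × 5/9 = -13.7778°C.
Final Celsius temperature: 1311.0000 - 13.7778 = 1297.2222°C.
In Fahrenheit: 1297.2222 × 1.8 + 32 = 2367.00°F.

2367.00°F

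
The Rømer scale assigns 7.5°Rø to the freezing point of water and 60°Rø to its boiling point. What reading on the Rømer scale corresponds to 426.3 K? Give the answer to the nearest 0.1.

87.9°Rø

First in Celsius: 426.3 - 273.15 = 153.1500°C.
Linearly onto the Rømer scale: 7.5 + (153.1500 / 100) × (60 - 7.5) = 87.9°Rø.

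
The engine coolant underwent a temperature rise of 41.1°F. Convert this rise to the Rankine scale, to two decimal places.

Fahrenheit and Rankine degrees are the same size, so the interval is unchanged: 41.10.

41.10°R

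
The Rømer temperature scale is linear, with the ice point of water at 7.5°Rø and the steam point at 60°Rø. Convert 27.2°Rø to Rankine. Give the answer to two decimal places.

559.21°R

Linear interpolation between the fixed points: C = (27.2 - 7.5) × 100 / (60 - 7.5) = 37.5238°C.
Then 37.5238 × 1.8 + 491.67 = 559.21°R.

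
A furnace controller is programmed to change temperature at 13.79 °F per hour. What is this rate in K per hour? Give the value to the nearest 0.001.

7.661 K/hour

Since only a temperature interval is involved, the additive offset between the scales drops out.
A change of 1°F is a change of 5/9 K, so 13.79 × 5/9 = 7.661.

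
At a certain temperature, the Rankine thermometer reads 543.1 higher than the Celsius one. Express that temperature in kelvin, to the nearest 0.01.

Let x be the Celsius reading; then the Rankine reading is 1.8·x + 491.67.
(1.8·x + 491.67) - x = 543.1  ⇒  (0.8)·x = 51.43  ⇒  x = 64.2875°C.
In kelvin: 64.2875 + 273.15 = 337.44 K.

337.44 K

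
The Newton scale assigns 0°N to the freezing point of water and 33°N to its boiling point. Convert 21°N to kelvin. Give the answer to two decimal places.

Linear interpolation between the fixed points: C = (21 - 0) × 100 / (33 - 0) = 63.6364°C.
Then 63.6364 + 273.15 = 336.79 K.

336.79 K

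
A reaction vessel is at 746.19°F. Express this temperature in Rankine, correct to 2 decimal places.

1205.86°R

In Celsius: (746.19 - 32) × 5/9 = 396.7722°C.
In Rankine: 396.7722 × 1.8 + 491.67 = 1205.86°R.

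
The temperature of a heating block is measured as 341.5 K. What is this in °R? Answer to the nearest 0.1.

614.7°R

In Celsius: 341.5 - 273.15 = 68.3500°C.
In Rankine: 68.3500 × 1.8 + 491.67 = 614.7°R.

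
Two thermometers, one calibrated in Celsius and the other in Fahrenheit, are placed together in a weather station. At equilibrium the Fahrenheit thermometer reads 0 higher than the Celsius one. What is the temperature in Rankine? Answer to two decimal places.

419.67°R

Let x be the Celsius reading; then the Fahrenheit reading is 1.8·x + 32.
(1.8·x + 32) - x = 0  ⇒  (0.8)·x = -32  ⇒  x = -40.0000°C.
In Rankine: -40.0000 × 1.8 + 491.67 = 419.67°R.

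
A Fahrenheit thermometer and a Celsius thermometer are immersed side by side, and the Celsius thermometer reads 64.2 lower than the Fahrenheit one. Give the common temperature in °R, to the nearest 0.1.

564.1°R

Let x be the Fahrenheit reading; then the Celsius reading is 5/9·x - 17.7778.
(5/9·x - 17.7778) - x = -64.2  ⇒  (-4/9)·x = -46.4222  ⇒  x = 104.4500°F.
In Celsius: (104.45 - 32) × 5/9 = 40.2500°C.
In Rankine: 40.2500 × 1.8 + 491.67 = 564.1°R.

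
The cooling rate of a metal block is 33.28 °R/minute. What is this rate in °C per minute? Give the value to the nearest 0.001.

The quantity depends on a temperature interval, so only the ratio of degree sizes applies; the offset between the scales is irrelevant.
A change of 1°R is a change of 5/9°C, so 33.28 × 5/9 = 18.489.

18.489 °C/minute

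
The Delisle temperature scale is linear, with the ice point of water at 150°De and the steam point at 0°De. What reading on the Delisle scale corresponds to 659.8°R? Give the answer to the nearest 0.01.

First in Celsius: (659.8 - 491.67) × 5/9 = 93.4056°C.
Linearly onto the Delisle scale: 150 + (93.4056 / 100) × (0 - 150) = 9.89°De.

9.89°De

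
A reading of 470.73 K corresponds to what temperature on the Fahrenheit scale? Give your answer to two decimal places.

In Celsius: 470.73 - 273.15 = 197.5800°C.
In Fahrenheit: 197.5800 × 1.8 + 32 = 387.64°F.

387.64°F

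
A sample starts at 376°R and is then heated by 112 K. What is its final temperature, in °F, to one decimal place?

117.9°F

Initial temperature in Celsius: (376 - 491.67) × 5/9 = -64.2611°C.
The 112 K change is an interval; Kelvin and Celsius degrees are the same size, so ΔC = +112°C.
Final Celsius temperature: -64.2611 + 112.0000 = 47.7389°C.
In Fahrenheit: 47.7389 × 1.8 + 32 = 117.9°F.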